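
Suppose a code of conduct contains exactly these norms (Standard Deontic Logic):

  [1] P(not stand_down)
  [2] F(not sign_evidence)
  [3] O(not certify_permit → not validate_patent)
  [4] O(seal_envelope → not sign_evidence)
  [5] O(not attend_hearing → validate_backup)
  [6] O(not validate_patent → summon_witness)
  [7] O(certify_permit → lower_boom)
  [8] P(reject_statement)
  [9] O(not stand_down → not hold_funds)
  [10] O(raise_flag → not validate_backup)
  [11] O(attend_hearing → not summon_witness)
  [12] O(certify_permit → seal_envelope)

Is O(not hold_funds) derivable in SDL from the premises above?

Premise 9 is O(not stand_down → not hold_funds), but O(not stand_down) is not derivable from the premises (the permission P(not stand_down) asserts only not O(stand_down), not O(not stand_down)), so it does not yield O(not hold_funds).
No other premise forces O(not hold_funds). An ideal world satisfying every premise can still have not hold_funds false, so O(not hold_funds) is not derivable.

No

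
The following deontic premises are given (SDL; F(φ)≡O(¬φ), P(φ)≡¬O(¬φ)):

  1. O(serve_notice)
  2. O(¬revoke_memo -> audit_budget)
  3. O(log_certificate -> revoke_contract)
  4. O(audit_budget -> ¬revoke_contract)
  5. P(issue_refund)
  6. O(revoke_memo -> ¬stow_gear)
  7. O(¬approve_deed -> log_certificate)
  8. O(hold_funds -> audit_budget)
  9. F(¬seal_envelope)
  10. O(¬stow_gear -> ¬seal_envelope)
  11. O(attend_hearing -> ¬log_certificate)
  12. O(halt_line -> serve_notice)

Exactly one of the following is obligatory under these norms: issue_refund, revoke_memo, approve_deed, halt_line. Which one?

Premise 9 is F(¬seal_envelope), i.e. O(seal_envelope).
Premise 10 is O(¬stow_gear -> ¬seal_envelope); contrapositively O(seal_envelope -> stow_gear). Since O(seal_envelope) holds, K gives O(stow_gear).
Premise 6 is O(revoke_memo -> ¬stow_gear); contrapositively O(stow_gear -> ¬revoke_memo). Since O(stow_gear) holds, K gives O(¬revoke_memo).
With premise 2, O(¬revoke_memo -> audit_budget), the K-axiom yields O(audit_budget).
Premise 4 is O(audit_budget -> ¬revoke_contract); since O(audit_budget), deontic closure gives O(¬revoke_contract).
Premise 3 is O(log_certificate -> revoke_contract); contrapositively O(¬revoke_contract -> ¬log_certificate). Since O(¬revoke_contract) holds, K gives O(¬log_certificate).
The contrapositive of premise 7 (O(¬approve_deed -> log_certificate)) is O(¬log_certificate -> approve_deed), and O(¬log_certificate) is already established, so O(approve_deed).
So O(approve_deed) holds — approve_deed is obligatory. None of the other listed options is made obligatory by any chain of premises.

approve_deed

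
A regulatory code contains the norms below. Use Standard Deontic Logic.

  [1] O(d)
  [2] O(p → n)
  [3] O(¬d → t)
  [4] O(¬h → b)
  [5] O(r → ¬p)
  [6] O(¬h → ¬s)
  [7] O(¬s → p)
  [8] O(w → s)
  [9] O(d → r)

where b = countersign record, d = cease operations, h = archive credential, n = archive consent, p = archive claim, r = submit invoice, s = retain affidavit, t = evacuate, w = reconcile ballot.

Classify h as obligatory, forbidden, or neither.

Obligatory

Premise 1 gives O(d).
From O(d) and premise 9, O(d → r), we obtain O(r).
Applying K to premise 5 (O(r → ¬p)) and O(r) yields O(¬p).
Premise 7, O(¬s → p), contraposes to O(¬p → s); with O(¬p) we get O(s).
Premise 6 is O(¬h → ¬s); contrapositively O(s → h). Since O(s) holds, K gives O(h).
Premises 2, 3, 4, 8 do not contribute to this derivation.
Hence h is obligatory.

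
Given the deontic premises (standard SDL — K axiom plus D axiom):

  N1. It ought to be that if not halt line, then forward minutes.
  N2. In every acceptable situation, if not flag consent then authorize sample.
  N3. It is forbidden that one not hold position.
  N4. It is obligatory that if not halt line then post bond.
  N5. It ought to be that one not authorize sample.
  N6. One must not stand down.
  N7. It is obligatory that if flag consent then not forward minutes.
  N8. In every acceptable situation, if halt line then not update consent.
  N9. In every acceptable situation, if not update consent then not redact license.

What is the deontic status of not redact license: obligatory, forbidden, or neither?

Premise 5 gives O(¬authorize_sample).
Premise 2 is O(¬flag_consent → authorize_sample); contrapositively O(¬authorize_sample → flag_consent). Since O(¬authorize_sample) holds, K gives O(flag_consent).
Applying K to premise 7 (O(flag_consent → ¬forward_minutes)) and O(flag_consent) yields O(¬forward_minutes).
The contrapositive of premise 1 (O(¬halt_line → forward_minutes)) is O(¬forward_minutes → halt_line), and O(¬forward_minutes) is already established, so O(halt_line).
Premise 8 is O(halt_line → ¬update_consent); since O(halt_line), deontic closure gives O(¬update_consent).
With premise 9, O(¬update_consent → ¬redact_license), the K-axiom yields O(¬redact_license).
Premises 3, 4, 6 do not contribute to this derivation.
Hence ¬redact_license is obligatory.

Obligatory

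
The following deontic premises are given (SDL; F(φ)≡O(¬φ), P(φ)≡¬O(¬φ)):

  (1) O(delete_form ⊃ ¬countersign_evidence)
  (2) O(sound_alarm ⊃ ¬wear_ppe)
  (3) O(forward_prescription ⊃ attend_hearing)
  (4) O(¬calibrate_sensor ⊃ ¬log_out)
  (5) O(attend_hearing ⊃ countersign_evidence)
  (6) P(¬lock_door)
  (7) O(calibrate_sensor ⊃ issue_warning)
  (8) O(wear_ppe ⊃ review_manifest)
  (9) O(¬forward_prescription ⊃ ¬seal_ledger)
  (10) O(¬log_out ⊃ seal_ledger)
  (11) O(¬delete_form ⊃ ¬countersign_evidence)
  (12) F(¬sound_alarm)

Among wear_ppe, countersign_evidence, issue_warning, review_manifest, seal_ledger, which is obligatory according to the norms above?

issue_warning

Premises 1 and 11 are O(delete_form ⊃ ¬countersign_evidence) and O(¬delete_form ⊃ ¬countersign_evidence); every ideal world satisfies delete_form or ¬delete_form, so in either case ¬countersign_evidence holds — hence O(¬countersign_evidence).
Premise 5, O(attend_hearing ⊃ countersign_evidence), contraposes to O(¬countersign_evidence ⊃ ¬attend_hearing); with O(¬countersign_evidence) we get O(¬attend_hearing).
Premise 3 is O(forward_prescription ⊃ attend_hearing); contrapositively O(¬attend_hearing ⊃ ¬forward_prescription). Since O(¬attend_hearing) holds, K gives O(¬forward_prescription).
Applying K to premise 9 (O(¬forward_prescription ⊃ ¬seal_ledger)) and O(¬forward_prescription) yields O(¬seal_ledger).
The contrapositive of premise 10 (O(¬log_out ⊃ seal_ledger)) is O(¬seal_ledger ⊃ log_out), and O(¬seal_ledger) is already established, so O(log_out).
Premise 4 is O(¬calibrate_sensor ⊃ ¬log_out); contrapositively O(log_out ⊃ calibrate_sensor). Since O(log_out) holds, K gives O(calibrate_sensor).
Premise 7 is O(calibrate_sensor ⊃ issue_warning); since O(calibrate_sensor), deontic closure gives O(issue_warning).
So O(issue_warning) holds — issue_warning is obligatory. None of the other listed options is made obligatory by any chain of premises.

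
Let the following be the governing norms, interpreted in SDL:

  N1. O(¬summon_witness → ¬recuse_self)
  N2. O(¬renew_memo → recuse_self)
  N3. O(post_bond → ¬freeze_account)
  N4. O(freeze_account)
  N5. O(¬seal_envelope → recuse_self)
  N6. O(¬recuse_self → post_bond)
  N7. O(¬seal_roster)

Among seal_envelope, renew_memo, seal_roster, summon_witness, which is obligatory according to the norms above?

summon_witness

Premise 4 gives O(freeze_account).
Premise 3, O(post_bond → ¬freeze_account), contraposes to O(freeze_account → ¬post_bond); with O(freeze_account) we get O(¬post_bond).
The contrapositive of premise 6 (O(¬recuse_self → post_bond)) is O(¬post_bond → recuse_self), and O(¬post_bond) is already established, so O(recuse_self).
Premise 1, O(¬summon_witness → ¬recuse_self), contraposes to O(recuse_self → summon_witness); with O(recuse_self) we get O(summon_witness).
So O(summon_witness) holds — summon_witness is obligatory. None of the other listed options is made obligatory by any chain of premises.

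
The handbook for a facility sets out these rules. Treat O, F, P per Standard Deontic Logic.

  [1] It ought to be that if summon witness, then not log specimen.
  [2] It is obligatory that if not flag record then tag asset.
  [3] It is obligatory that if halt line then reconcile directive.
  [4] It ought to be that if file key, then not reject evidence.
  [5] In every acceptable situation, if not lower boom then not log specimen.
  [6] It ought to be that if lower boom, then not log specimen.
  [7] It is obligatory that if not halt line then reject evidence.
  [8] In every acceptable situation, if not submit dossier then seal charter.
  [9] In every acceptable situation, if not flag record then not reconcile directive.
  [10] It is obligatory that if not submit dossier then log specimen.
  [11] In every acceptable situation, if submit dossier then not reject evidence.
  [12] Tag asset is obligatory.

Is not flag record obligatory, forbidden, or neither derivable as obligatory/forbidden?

By case analysis on ¬lower_boom: premise 5 gives O(¬lower_boom → ¬log_specimen) and premise 6 gives O(lower_boom → ¬log_specimen), so O(¬log_specimen) either way.
Premise 10 is O(¬submit_dossier → log_specimen); contrapositively O(¬log_specimen → submit_dossier). Since O(¬log_specimen) holds, K gives O(submit_dossier).
Applying K to premise 11 (O(submit_dossier → ¬reject_evidence)) and O(submit_dossier) yields O(¬reject_evidence).
Premise 7, O(¬halt_line → reject_evidence), contraposes to O(¬reject_evidence → halt_line); with O(¬reject_evidence) we get O(halt_line).
With premise 3, O(halt_line → reconcile_directive), the K-axiom yields O(reconcile_directive).
The contrapositive of premise 9 (O(¬flag_record → ¬reconcile_directive)) is O(reconcile_directive → flag_record), and O(reconcile_directive) is already established, so O(flag_record).
Premises 1, 2, 4, 8, 12 do not contribute to this derivation.
Thus O(flag_record), which is F(¬flag_record): ¬flag_record is forbidden.

Forbidden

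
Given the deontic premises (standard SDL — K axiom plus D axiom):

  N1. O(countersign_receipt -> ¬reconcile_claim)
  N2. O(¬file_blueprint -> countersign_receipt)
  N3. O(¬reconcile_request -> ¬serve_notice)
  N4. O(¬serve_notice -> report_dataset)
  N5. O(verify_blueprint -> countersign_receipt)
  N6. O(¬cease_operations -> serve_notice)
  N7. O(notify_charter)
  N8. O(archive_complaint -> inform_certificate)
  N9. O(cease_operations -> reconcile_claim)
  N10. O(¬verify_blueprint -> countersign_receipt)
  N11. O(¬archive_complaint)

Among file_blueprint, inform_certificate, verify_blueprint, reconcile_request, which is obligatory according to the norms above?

reconcile_request

Premises 10 and 5 are O(¬verify_blueprint -> countersign_receipt) and O(verify_blueprint -> countersign_receipt); every ideal world satisfies ¬verify_blueprint or verify_blueprint, so in either case countersign_receipt holds — hence O(countersign_receipt).
From O(countersign_receipt) and premise 1, O(countersign_receipt -> ¬reconcile_claim), we obtain O(¬reconcile_claim).
The contrapositive of premise 9 (O(cease_operations -> reconcile_claim)) is O(¬reconcile_claim -> ¬cease_operations), and O(¬reconcile_claim) is already established, so O(¬cease_operations).
From O(¬cease_operations) and premise 6, O(¬cease_operations -> serve_notice), we obtain O(serve_notice).
Premise 3, O(¬reconcile_request -> ¬serve_notice), contraposes to O(serve_notice -> reconcile_request); with O(serve_notice) we get O(reconcile_request).
So O(reconcile_request) holds — reconcile_request is obligatory. None of the other listed options is made obligatory by any chain of premises.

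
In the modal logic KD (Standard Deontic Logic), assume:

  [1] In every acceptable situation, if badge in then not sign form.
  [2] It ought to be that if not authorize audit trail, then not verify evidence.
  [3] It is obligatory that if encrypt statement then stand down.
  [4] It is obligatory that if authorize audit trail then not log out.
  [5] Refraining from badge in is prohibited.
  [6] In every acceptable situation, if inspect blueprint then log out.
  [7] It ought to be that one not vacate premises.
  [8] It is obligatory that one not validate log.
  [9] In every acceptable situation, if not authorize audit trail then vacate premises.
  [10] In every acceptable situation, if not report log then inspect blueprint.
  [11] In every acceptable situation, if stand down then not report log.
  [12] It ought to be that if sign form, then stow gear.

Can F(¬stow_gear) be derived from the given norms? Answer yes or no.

Premise 12 is O(sign_form → stow_gear), but O(sign_form) is not derivable from the premises, so it does not yield O(stow_gear).
No other premise forces O(stow_gear). An ideal world satisfying every premise can still have ¬stow_gear true, so F(¬stow_gear) is not derivable.

No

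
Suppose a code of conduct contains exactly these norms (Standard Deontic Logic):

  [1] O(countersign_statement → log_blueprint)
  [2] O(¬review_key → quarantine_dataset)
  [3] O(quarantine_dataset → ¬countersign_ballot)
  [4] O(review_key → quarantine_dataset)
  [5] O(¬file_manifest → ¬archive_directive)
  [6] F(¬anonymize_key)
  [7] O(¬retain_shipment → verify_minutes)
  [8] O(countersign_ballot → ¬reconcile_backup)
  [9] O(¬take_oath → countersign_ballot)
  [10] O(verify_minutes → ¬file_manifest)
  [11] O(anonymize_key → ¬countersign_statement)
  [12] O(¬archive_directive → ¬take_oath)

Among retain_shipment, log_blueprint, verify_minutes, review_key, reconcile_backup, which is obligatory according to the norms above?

retain_shipment

Premises 4 and 2 cover both cases: O(review_key → quarantine_dataset) and O(¬review_key → quarantine_dataset). Since review_key ∨ ¬review_key is a tautology, O(quarantine_dataset) follows.
Premise 3 is O(quarantine_dataset → ¬countersign_ballot); since O(quarantine_dataset), deontic closure gives O(¬countersign_ballot).
Premise 9 is O(¬take_oath → countersign_ballot); contrapositively O(¬countersign_ballot → take_oath). Since O(¬countersign_ballot) holds, K gives O(take_oath).
Premise 12 is O(¬archive_directive → ¬take_oath); contrapositively O(take_oath → archive_directive). Since O(take_oath) holds, K gives O(archive_directive).
Premise 5 is O(¬file_manifest → ¬archive_directive); contrapositively O(archive_directive → file_manifest). Since O(archive_directive) holds, K gives O(file_manifest).
The contrapositive of premise 10 (O(verify_minutes → ¬file_manifest)) is O(file_manifest → ¬verify_minutes), and O(file_manifest) is already established, so O(¬verify_minutes).
Premise 7 is O(¬retain_shipment → verify_minutes); contrapositively O(¬verify_minutes → retain_shipment). Since O(¬verify_minutes) holds, K gives O(retain_shipment).
So O(retain_shipment) holds — retain_shipment is obligatory. None of the other listed options is made obligatory by any chain of premises.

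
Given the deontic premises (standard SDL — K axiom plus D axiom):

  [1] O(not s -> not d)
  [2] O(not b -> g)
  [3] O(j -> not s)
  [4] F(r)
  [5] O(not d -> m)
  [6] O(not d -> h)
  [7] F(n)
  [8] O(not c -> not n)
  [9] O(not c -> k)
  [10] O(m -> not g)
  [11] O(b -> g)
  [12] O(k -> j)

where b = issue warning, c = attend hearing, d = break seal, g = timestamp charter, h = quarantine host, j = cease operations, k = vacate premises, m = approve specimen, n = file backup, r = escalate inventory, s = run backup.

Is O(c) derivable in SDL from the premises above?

Premises 11 and 2 cover both cases: O(b -> g) and O(not b -> g). Since b ∨ not b is a tautology, O(g) follows.
Premise 10 is O(m -> not g); contrapositively O(g -> not m). Since O(g) holds, K gives O(not m).
Premise 5 is O(not d -> m); contrapositively O(not m -> d). Since O(not m) holds, K gives O(d).
Premise 1, O(not s -> not d), contraposes to O(d -> s); with O(d) we get O(s).
The contrapositive of premise 3 (O(j -> not s)) is O(s -> not j), and O(s) is already established, so O(not j).
Premise 12 is O(k -> j); contrapositively O(not j -> not k). Since O(not j) holds, K gives O(not k).
The contrapositive of premise 9 (O(not c -> k)) is O(not k -> c), and O(not k) is already established, so O(c).
Premises 4, 6, 7, 8 do not contribute to this derivation.
So O(c) follows.

Yes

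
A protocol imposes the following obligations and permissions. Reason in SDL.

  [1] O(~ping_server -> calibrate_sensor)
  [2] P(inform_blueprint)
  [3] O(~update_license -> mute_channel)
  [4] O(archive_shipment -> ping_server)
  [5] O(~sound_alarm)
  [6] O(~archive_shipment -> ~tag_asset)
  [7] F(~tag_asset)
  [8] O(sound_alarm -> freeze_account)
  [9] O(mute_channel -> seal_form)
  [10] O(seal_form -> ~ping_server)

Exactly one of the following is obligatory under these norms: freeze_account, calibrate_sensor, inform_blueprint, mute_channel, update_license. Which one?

update_license

Premise 7 is F(~tag_asset), i.e. O(tag_asset).
Premise 6, O(~archive_shipment -> ~tag_asset), contraposes to O(tag_asset -> archive_shipment); with O(tag_asset) we get O(archive_shipment).
Premise 4 is O(archive_shipment -> ping_server); since O(archive_shipment), deontic closure gives O(ping_server).
The contrapositive of premise 10 (O(seal_form -> ~ping_server)) is O(ping_server -> ~seal_form), and O(ping_server) is already established, so O(~seal_form).
The contrapositive of premise 9 (O(mute_channel -> seal_form)) is O(~seal_form -> ~mute_channel), and O(~seal_form) is already established, so O(~mute_channel).
Premise 3 is O(~update_license -> mute_channel); contrapositively O(~mute_channel -> update_license). Since O(~mute_channel) holds, K gives O(update_license).
So O(update_license) holds — update_license is obligatory. None of the other listed options is made obligatory by any chain of premises.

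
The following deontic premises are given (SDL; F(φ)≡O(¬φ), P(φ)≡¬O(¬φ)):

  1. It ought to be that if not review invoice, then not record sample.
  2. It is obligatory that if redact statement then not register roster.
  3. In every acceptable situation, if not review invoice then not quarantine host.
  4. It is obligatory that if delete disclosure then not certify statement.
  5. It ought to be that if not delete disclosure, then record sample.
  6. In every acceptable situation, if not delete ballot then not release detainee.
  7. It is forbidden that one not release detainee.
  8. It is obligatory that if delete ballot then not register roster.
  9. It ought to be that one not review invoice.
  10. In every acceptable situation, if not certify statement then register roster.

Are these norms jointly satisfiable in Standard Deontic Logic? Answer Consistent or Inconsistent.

F(¬release_detainee) at premise 7 means O(release_detainee).
The contrapositive of premise 6 (O(¬delete_ballot → ¬release_detainee)) is O(release_detainee → delete_ballot), and O(release_detainee) is already established, so O(delete_ballot).
From O(delete_ballot) and premise 8, O(delete_ballot → ¬register_roster), we obtain O(¬register_roster).
Premise 10, O(¬certify_statement → register_roster), contraposes to O(¬register_roster → certify_statement); with O(¬register_roster) we get O(certify_statement).
Premise 4 is O(delete_disclosure → ¬certify_statement); contrapositively O(certify_statement → ¬delete_disclosure). Since O(certify_statement) holds, K gives O(¬delete_disclosure).
From O(¬delete_disclosure) and premise 5, O(¬delete_disclosure → record_sample), we obtain O(record_sample).
The contrapositive of premise 1 (O(¬review_invoice → ¬record_sample)) is O(record_sample → review_invoice), and O(record_sample) is already established, so O(review_invoice).
However, premise 9 gives O(¬review_invoice).
We now have both O(review_invoice) and O(¬review_invoice) — review_invoice is simultaneously obligatory and forbidden, violating the D-axiom.

Inconsistent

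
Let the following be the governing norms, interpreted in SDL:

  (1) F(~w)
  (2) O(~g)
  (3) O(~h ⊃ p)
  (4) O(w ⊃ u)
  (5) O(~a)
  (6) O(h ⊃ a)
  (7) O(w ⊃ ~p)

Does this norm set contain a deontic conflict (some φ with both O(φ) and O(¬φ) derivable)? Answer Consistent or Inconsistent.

Premise 5 gives O(~a).
The contrapositive of premise 6 (O(h ⊃ a)) is O(~a ⊃ ~h), and O(~a) is already established, so O(~h).
From O(~h) and premise 3, O(~h ⊃ p), we obtain O(p).
Premise 7 is O(w ⊃ ~p); contrapositively O(p ⊃ ~w). Since O(p) holds, K gives O(~w).
However, F(~w) at premise 1 amounts to O(w).
We now have both O(~w) and O(w) — w is simultaneously obligatory and forbidden, violating the D-axiom.

Inconsistent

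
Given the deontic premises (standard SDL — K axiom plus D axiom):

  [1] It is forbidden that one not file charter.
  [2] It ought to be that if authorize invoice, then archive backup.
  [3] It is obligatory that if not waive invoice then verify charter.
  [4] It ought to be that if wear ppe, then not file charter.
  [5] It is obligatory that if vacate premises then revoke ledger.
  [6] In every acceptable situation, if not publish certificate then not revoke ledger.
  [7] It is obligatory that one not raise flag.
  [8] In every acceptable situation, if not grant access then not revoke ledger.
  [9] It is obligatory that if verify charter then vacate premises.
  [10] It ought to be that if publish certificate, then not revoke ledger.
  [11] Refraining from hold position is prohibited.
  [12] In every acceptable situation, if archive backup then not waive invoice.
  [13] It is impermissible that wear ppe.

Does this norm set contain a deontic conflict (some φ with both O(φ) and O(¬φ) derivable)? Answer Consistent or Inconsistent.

Consistent

Premise 4 is O(wear_ppe → ¬file_charter), but O(wear_ppe) is not derivable from the premises, so it does not yield O(¬file_charter).
So O(¬file_charter) is not derivable, and the apparent clash with O(file_charter) does not arise.
A world satisfying every obligation exists (e.g. archive_backup=false, authorize_invoice=false, file_charter=true, grant_access=false, hold_position=true, publish_certificate=false, raise_flag=false, revoke_ledger=false, vacate_premises=false, verify_charter=false, waive_invoice=true, wear_ppe=false); no atom is both obligatory and forbidden, so the set is consistent.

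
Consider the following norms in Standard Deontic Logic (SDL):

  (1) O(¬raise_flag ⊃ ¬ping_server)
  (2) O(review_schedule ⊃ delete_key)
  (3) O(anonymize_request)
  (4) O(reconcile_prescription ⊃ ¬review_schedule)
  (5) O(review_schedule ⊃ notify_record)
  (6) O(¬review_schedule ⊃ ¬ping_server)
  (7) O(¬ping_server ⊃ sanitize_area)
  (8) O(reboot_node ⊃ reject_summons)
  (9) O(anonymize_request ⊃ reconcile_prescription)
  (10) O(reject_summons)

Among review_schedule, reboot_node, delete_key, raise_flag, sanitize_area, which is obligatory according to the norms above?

From premise 3 we have O(anonymize_request).
From O(anonymize_request) and premise 9, O(anonymize_request ⊃ reconcile_prescription), we obtain O(reconcile_prescription).
Applying K to premise 4 (O(reconcile_prescription ⊃ ¬review_schedule)) and O(reconcile_prescription) yields O(¬review_schedule).
With premise 6, O(¬review_schedule ⊃ ¬ping_server), the K-axiom yields O(¬ping_server).
Applying K to premise 7 (O(¬ping_server ⊃ sanitize_area)) and O(¬ping_server) yields O(sanitize_area).
So O(sanitize_area) holds — sanitize_area is obligatory. None of the other listed options is made obligatory by any chain of premises.

sanitize_area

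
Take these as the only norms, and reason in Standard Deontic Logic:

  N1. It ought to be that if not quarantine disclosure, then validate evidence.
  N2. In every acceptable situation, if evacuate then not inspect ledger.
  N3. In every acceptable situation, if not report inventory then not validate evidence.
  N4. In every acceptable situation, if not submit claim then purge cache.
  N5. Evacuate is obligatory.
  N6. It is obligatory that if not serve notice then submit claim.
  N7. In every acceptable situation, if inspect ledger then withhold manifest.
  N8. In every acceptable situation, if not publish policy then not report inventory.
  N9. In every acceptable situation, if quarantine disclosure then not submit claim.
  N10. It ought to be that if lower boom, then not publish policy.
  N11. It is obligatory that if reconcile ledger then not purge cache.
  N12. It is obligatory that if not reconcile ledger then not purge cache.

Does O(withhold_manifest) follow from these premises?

Premise 7 is O(inspect_ledger → withhold_manifest), but O(inspect_ledger) is not derivable from the premises, so it does not yield O(withhold_manifest).
No other premise forces O(withhold_manifest). An ideal world satisfying every premise can still have withhold_manifest false, so O(withhold_manifest) is not derivable.

No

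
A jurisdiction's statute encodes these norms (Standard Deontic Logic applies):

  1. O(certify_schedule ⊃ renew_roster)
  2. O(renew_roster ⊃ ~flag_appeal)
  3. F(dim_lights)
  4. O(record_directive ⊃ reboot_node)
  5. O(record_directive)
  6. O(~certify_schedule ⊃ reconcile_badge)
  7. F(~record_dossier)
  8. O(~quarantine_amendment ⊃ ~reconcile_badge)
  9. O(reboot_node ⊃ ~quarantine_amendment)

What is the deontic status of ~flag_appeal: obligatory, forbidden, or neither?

Premise 5 gives O(record_directive).
With premise 4, O(record_directive ⊃ reboot_node), the K-axiom yields O(reboot_node).
With premise 9, O(reboot_node ⊃ ~quarantine_amendment), the K-axiom yields O(~quarantine_amendment).
Applying K to premise 8 (O(~quarantine_amendment ⊃ ~reconcile_badge)) and O(~quarantine_amendment) yields O(~reconcile_badge).
Premise 6 is O(~certify_schedule ⊃ reconcile_badge); contrapositively O(~reconcile_badge ⊃ certify_schedule). Since O(~reconcile_badge) holds, K gives O(certify_schedule).
Applying K to premise 1 (O(certify_schedule ⊃ renew_roster)) and O(certify_schedule) yields O(renew_roster).
From O(renew_roster) and premise 2, O(renew_roster ⊃ ~flag_appeal), we obtain O(~flag_appeal).
Premises 3, 7 do not contribute to this derivation.
Hence ~flag_appeal is obligatory.

Obligatory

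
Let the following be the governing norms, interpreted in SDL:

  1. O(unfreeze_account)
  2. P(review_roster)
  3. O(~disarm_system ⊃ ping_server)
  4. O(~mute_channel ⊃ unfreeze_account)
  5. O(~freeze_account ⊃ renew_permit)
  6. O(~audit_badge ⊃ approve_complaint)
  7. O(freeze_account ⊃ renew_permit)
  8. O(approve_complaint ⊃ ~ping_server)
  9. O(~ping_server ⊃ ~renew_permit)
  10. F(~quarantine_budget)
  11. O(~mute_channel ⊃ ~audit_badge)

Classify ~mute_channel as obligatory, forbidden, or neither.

Forbidden

By case analysis on ~freeze_account: premise 5 gives O(~freeze_account ⊃ renew_permit) and premise 7 gives O(freeze_account ⊃ renew_permit), so O(renew_permit) either way.
Premise 9, O(~ping_server ⊃ ~renew_permit), contraposes to O(renew_permit ⊃ ping_server); with O(renew_permit) we get O(ping_server).
Premise 8, O(approve_complaint ⊃ ~ping_server), contraposes to O(ping_server ⊃ ~approve_complaint); with O(ping_server) we get O(~approve_complaint).
The contrapositive of premise 6 (O(~audit_badge ⊃ approve_complaint)) is O(~approve_complaint ⊃ audit_badge), and O(~approve_complaint) is already established, so O(audit_badge).
Premise 11, O(~mute_channel ⊃ ~audit_badge), contraposes to O(audit_badge ⊃ mute_channel); with O(audit_badge) we get O(mute_channel).
Premises 1, 2, 3, 4, 10 do not contribute to this derivation.
Thus O(mute_channel), which is F(~mute_channel): ~mute_channel is forbidden.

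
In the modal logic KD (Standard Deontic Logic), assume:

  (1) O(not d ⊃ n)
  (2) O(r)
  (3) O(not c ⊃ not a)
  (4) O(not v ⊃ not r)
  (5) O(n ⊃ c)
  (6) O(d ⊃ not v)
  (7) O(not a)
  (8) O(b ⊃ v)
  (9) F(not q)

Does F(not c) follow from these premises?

Yes

From premise 2 we have O(r).
Premise 4, O(not v ⊃ not r), contraposes to O(r ⊃ v); with O(r) we get O(v).
Premise 6, O(d ⊃ not v), contraposes to O(v ⊃ not d); with O(v) we get O(not d).
From O(not d) and premise 1, O(not d ⊃ n), we obtain O(n).
From O(n) and premise 5, O(n ⊃ c), we obtain O(c).
Premises 3, 7, 8, 9 do not contribute to this derivation.
So O(c) holds, i.e. F(not c). The claim follows.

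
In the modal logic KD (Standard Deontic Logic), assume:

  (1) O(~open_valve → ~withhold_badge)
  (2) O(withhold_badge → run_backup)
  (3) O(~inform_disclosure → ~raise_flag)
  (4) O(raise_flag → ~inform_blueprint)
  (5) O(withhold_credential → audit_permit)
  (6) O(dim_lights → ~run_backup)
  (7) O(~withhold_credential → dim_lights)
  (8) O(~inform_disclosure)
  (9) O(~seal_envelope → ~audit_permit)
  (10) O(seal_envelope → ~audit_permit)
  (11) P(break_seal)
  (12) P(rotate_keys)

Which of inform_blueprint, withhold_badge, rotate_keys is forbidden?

By case analysis on seal_envelope: premise 10 gives O(seal_envelope → ~audit_permit) and premise 9 gives O(~seal_envelope → ~audit_permit), so O(~audit_permit) either way.
The contrapositive of premise 5 (O(withhold_credential → audit_permit)) is O(~audit_permit → ~withhold_credential), and O(~audit_permit) is already established, so O(~withhold_credential).
With premise 7, O(~withhold_credential → dim_lights), the K-axiom yields O(dim_lights).
Premise 6 is O(dim_lights → ~run_backup); since O(dim_lights), deontic closure gives O(~run_backup).
The contrapositive of premise 2 (O(withhold_badge → run_backup)) is O(~run_backup → ~withhold_badge), and O(~run_backup) is already established, so O(~withhold_badge).
So O(~withhold_badge) holds, i.e. withhold_badge is forbidden. None of the other listed options is forbidden under the premises.

withhold_badge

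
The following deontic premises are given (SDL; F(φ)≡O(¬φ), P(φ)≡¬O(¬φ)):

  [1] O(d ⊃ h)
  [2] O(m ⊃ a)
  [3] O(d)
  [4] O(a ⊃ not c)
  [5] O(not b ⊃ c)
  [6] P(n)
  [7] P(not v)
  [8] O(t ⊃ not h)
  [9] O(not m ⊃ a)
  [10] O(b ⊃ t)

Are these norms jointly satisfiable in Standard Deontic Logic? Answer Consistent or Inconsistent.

Inconsistent

By case analysis on m: premise 2 gives O(m ⊃ a) and premise 9 gives O(not m ⊃ a), so O(a) either way.
From O(a) and premise 4, O(a ⊃ not c), we obtain O(not c).
Premise 5 is O(not b ⊃ c); contrapositively O(not c ⊃ b). Since O(not c) holds, K gives O(b).
Applying K to premise 10 (O(b ⊃ t)) and O(b) yields O(t).
Premise 8 is O(t ⊃ not h); since O(t), deontic closure gives O(not h).
Premise 1, O(d ⊃ h), contraposes to O(not h ⊃ not d); with O(not h) we get O(not d).
However, premise 3 gives O(d).
We now have both O(not d) and O(d) — d is simultaneously obligatory and forbidden, violating the D-axiom.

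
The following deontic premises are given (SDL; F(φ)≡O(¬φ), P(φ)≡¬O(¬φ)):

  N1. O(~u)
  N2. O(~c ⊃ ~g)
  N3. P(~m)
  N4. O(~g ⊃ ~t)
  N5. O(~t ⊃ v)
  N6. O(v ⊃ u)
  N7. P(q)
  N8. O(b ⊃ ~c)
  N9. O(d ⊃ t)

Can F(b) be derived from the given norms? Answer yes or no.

From premise 1 we have O(~u).
Premise 6, O(v ⊃ u), contraposes to O(~u ⊃ ~v); with O(~u) we get O(~v).
Premise 5, O(~t ⊃ v), contraposes to O(~v ⊃ t); with O(~v) we get O(t).
Premise 4, O(~g ⊃ ~t), contraposes to O(t ⊃ g); with O(t) we get O(g).
Premise 2, O(~c ⊃ ~g), contraposes to O(g ⊃ c); with O(g) we get O(c).
Premise 8 is O(b ⊃ ~c); contrapositively O(c ⊃ ~b). Since O(c) holds, K gives O(~b).
Premises 3, 7, 9 do not contribute to this derivation.
So O(~b) holds, i.e. F(b). The claim follows.

Yes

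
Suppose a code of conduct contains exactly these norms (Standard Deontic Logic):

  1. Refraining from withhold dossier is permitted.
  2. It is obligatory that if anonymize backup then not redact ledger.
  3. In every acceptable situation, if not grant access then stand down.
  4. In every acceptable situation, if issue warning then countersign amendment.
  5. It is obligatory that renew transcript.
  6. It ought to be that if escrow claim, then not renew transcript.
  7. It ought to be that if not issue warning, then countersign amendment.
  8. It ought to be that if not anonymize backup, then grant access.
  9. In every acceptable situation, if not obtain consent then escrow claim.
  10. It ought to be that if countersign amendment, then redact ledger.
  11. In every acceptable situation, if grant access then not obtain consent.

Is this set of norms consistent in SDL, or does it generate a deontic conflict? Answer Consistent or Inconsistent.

By case analysis on ¬issue_warning: premise 7 gives O(¬issue_warning → countersign_amendment) and premise 4 gives O(issue_warning → countersign_amendment), so O(countersign_amendment) either way.
With premise 10, O(countersign_amendment → redact_ledger), the K-axiom yields O(redact_ledger).
Premise 2, O(anonymize_backup → ¬redact_ledger), contraposes to O(redact_ledger → ¬anonymize_backup); with O(redact_ledger) we get O(¬anonymize_backup).
Applying K to premise 8 (O(¬anonymize_backup → grant_access)) and O(¬anonymize_backup) yields O(grant_access).
With premise 11, O(grant_access → ¬obtain_consent), the K-axiom yields O(¬obtain_consent).
Applying K to premise 9 (O(¬obtain_consent → escrow_claim)) and O(¬obtain_consent) yields O(escrow_claim).
Applying K to premise 6 (O(escrow_claim → ¬renew_transcript)) and O(escrow_claim) yields O(¬renew_transcript).
Yet premise 5 states O(renew_transcript).
We now have both O(¬renew_transcript) and O(renew_transcript) — renew_transcript is simultaneously obligatory and forbidden, violating the D-axiom.

Inconsistent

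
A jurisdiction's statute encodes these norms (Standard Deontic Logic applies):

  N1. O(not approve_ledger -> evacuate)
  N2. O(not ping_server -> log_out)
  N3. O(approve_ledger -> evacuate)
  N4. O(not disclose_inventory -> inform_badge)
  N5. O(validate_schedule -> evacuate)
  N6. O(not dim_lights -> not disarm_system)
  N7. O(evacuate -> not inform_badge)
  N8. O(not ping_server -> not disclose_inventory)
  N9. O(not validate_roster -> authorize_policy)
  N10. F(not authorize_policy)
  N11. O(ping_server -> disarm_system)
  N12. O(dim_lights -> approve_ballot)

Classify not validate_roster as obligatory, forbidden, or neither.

Neither

Premise 9 is O(not validate_roster -> authorize_policy); even if O(authorize_policy) held, inferring O(not validate_roster) would be affirming the consequent — invalid.
No premise or chain of K-axiom applications forces O(not validate_roster), and none forces O(validate_roster). So not validate_roster is neither obligatory nor forbidden under these norms.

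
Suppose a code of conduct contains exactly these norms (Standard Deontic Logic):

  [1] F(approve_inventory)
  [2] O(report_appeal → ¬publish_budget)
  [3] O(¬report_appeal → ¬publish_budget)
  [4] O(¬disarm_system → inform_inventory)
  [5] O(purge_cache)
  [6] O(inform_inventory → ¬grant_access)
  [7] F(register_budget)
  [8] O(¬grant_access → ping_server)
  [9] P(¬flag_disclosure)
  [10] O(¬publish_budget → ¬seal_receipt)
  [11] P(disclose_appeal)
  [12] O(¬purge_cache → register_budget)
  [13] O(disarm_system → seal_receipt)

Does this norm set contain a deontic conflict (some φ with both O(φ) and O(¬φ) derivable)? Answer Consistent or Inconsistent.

Premise 12 is O(¬purge_cache → register_budget), but O(¬purge_cache) is not derivable from the premises, so it does not yield O(register_budget).
So O(register_budget) is not derivable, and the apparent clash with O(¬register_budget) does not arise.
A world satisfying every obligation exists (e.g. approve_inventory=false, disarm_system=false, disclose_appeal=false, flag_disclosure=false, grant_access=false, inform_inventory=true, ping_server=true, publish_budget=false, purge_cache=true, register_budget=false, report_appeal=false, seal_receipt=false); no atom is both obligatory and forbidden, so the set is consistent.

Consistent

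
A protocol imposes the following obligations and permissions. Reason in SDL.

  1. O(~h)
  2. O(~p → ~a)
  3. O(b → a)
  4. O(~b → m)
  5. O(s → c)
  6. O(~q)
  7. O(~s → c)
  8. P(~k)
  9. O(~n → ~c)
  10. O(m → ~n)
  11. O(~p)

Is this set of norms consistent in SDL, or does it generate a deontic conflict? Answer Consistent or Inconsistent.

Inconsistent

By case analysis on s: premise 5 gives O(s → c) and premise 7 gives O(~s → c), so O(c) either way.
The contrapositive of premise 9 (O(~n → ~c)) is O(c → n), and O(c) is already established, so O(n).
Premise 10, O(m → ~n), contraposes to O(n → ~m); with O(n) we get O(~m).
The contrapositive of premise 4 (O(~b → m)) is O(~m → b), and O(~m) is already established, so O(b).
With premise 3, O(b → a), the K-axiom yields O(a).
The contrapositive of premise 2 (O(~p → ~a)) is O(a → p), and O(a) is already established, so O(p).
However, premise 11 gives O(~p).
We now have both O(p) and O(~p) — p is simultaneously obligatory and forbidden, violating the D-axiom.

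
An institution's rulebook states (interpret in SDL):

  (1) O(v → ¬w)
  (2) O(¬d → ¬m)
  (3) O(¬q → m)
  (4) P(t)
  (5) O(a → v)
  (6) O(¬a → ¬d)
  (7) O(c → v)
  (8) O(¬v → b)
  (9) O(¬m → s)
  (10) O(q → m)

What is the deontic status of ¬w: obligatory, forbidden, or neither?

Obligatory

By case analysis on ¬q: premise 3 gives O(¬q → m) and premise 10 gives O(q → m), so O(m) either way.
Premise 2 is O(¬d → ¬m); contrapositively O(m → d). Since O(m) holds, K gives O(d).
The contrapositive of premise 6 (O(¬a → ¬d)) is O(d → a), and O(d) is already established, so O(a).
Applying K to premise 5 (O(a → v)) and O(a) yields O(v).
With premise 1, O(v → ¬w), the K-axiom yields O(¬w).
Premises 4, 7, 8, 9 do not contribute to this derivation.
Hence ¬w is obligatory.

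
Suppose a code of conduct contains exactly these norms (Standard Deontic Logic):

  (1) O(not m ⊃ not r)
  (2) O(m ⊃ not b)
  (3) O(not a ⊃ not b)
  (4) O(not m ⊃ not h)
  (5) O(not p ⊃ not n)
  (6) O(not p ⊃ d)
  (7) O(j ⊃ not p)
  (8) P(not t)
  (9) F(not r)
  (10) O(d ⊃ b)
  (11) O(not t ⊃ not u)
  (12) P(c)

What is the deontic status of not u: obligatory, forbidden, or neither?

Neither

Premise 11 is O(not t ⊃ not u), but O(not t) is not derivable from the premises (the permission P(not t) asserts only not O(t), not O(not t)), so it does not yield O(not u).
No premise or chain of K-axiom applications forces O(not u), and none forces O(u). So not u is neither obligatory nor forbidden under these norms.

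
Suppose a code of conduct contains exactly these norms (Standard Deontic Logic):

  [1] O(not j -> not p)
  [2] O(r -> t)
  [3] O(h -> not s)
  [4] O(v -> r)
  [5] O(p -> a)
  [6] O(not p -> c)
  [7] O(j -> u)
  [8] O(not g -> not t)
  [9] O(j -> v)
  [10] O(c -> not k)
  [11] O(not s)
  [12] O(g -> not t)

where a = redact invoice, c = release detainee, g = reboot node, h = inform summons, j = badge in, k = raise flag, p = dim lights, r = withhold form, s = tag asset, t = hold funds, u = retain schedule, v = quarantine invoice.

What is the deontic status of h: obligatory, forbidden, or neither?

Neither

Premise 3 is O(h -> not s); even if O(not s) held, inferring O(h) would be affirming the consequent — invalid.
No premise or chain of K-axiom applications forces O(h), and none forces O(not h). So h is neither obligatory nor forbidden under these norms.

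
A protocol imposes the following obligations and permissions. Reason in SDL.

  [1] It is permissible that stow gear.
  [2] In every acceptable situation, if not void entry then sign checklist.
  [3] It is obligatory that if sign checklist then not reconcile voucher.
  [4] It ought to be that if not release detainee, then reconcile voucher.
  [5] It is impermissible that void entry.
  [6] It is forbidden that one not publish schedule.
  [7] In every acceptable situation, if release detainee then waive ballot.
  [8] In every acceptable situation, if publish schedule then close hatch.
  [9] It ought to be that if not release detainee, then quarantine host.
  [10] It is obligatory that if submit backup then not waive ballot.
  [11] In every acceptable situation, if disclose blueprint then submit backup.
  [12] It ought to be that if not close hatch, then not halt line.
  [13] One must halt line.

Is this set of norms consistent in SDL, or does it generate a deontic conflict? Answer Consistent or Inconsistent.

Consistent

Premise 12 is O(¬close_hatch → ¬halt_line), but O(¬close_hatch) is not derivable from the premises, so it does not yield O(¬halt_line).
So O(¬halt_line) is not derivable, and the apparent clash with O(halt_line) does not arise.
A world satisfying every obligation exists (e.g. close_hatch=true, disclose_blueprint=false, halt_line=true, publish_schedule=true, quarantine_host=false, reconcile_voucher=false, release_detainee=true, sign_checklist=true, stow_gear=false, submit_backup=false, void_entry=false, waive_ballot=true); no atom is both obligatory and forbidden, so the set is consistent.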